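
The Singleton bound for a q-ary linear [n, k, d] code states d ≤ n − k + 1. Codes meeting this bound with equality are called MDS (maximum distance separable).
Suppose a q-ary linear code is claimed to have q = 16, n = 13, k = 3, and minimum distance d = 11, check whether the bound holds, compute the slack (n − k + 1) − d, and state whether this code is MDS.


Singleton RHS = n − k + 1 = 11, slack = 0, bound satisfied, MDS.

Singleton bound: d ≤ n − k + 1.
Here n = 13, k = 3, so n − k + 1 = 11.
Given d = 11, check d ≤ 11: YES.
Slack = (n − k + 1) − d = 0.
The code is MDS (slack = 0).
Description: the claimed parameters are [13, 3, 11]_16; such a code would be MDS (meets Singleton bound).


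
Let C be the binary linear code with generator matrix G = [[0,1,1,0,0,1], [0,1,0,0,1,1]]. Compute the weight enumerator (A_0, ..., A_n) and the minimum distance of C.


Weight distribution: A_0 = 1, A_2 = 1, A_3 = 2. Minimum distance d = 2.

Enumerate all 2^2 = 4 messages m ∈ F_2^2.
For each, compute codeword c = mG in F_2^6, then tally its weight.
  m = 00 → c = 000000, weight = 0.
  m = 10 → c = 011001, weight = 3.
  m = 01 → c = 010011, weight = 3.
  m = 11 → c = 001010, weight = 2.
Tally weights:
  weight 0: 1 codewords.
  weight 2: 1 codewords.
  weight 3: 2 codewords.
Minimum distance d = smallest w > 0 with A_w > 0 = 2.
Sanity: Σ A_w = 4 = 2^2 = 4 ✓.


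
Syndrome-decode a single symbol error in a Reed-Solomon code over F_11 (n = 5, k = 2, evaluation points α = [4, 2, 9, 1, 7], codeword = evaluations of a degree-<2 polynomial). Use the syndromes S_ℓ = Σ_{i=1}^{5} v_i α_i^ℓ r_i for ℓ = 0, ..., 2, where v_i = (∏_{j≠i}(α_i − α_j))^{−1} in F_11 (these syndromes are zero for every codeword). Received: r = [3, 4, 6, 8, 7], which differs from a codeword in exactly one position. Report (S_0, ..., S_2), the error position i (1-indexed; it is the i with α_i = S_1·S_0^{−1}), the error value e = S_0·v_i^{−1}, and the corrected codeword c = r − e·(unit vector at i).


S = (9, 9, 9), error at position 4, error magnitude e = 9, c = [3, 4, 6, 10, 7].

Step 1: column multipliers v_i = (∏_{j≠i}(α_i − α_j))^{−1} mod 11.
  i = 1 (α = 4): (4−2)(4−9)(4−1)(4−7) = 2·(−5)·3·(−3) = 90 ≡ 2, so v_1 = 2^{−1} = 6 (mod 11).
  i = 2 (α = 2): (2−4)(2−9)(2−1)(2−7) = (−2)·(−7)·1·(−5) = −70 ≡ 7, so v_2 = 7^{−1} = 8 (mod 11).
  i = 3 (α = 9): (9−4)(9−2)(9−1)(9−7) = 5·7·8·2 = 560 ≡ 10, so v_3 = 10^{−1} = 10 (mod 11).
  i = 4 (α = 1): (1−4)(1−2)(1−9)(1−7) = (−3)·(−1)·(−8)·(−6) = 144 ≡ 1, so v_4 = 1^{−1} = 1 (mod 11).
  i = 5 (α = 7): (7−4)(7−2)(7−9)(7−1) = 3·5·(−2)·6 = −180 ≡ 7, so v_5 = 7^{−1} = 8 (mod 11).
  v = [6, 8, 10, 1, 8].
Step 2: syndromes of r = [3, 4, 6, 8, 7] (all sums mod 11).
  S_0 = Σ v_i r_i = 6·3 + 8·4 + 10·6 + 1·8 + 8·7 = 174 ≡ 9.
  S_1 = Σ v_i α_i r_i = 6·4·3 + 8·2·4 + 10·9·6 + 1·1·8 + 8·7·7 = 1076 ≡ 9.
  α_i^2 mod 11 = [5, 4, 4, 1, 5].
  S_2 = Σ v_i α_i^2 r_i = 6·5·3 + 8·4·4 + 10·4·6 + 1·1·8 + 8·5·7 = 746 ≡ 9.
  S = (9, 9, 9) ≠ 0, so r is not a codeword (an error is present).
Step 3: locate the error. For a single error e at position i, S_ℓ = v_i·e·α_i^ℓ, so α_err = S_1/S_0.
  S_0^{−1} = 9^{−1} = 5 (mod 11), so α_err = 9·5 = 45 ≡ 1 = α_4. Error position i = 4.
  Consistency check: S_2/S_1 = 9·5 = 45 ≡ 1 = α_err ✓ (single-error assumption holds).
Step 4: error magnitude e = S_0/v_4 = S_0·∏_{j≠4}(α_4 − α_j) = 9·1 = 9 ≡ 9 (mod 11).
Step 5: correct position 4: c_4 = r_4 − e = 8 − 9 ≡ 10 (mod 11). Hence c = [3, 4, 6, 10, 7].
  Check: interpolating c through the α_i gives m(x) = 5 + 5·x (degree < 2) with m(α_i) = c_i for every i, so c is indeed a codeword.


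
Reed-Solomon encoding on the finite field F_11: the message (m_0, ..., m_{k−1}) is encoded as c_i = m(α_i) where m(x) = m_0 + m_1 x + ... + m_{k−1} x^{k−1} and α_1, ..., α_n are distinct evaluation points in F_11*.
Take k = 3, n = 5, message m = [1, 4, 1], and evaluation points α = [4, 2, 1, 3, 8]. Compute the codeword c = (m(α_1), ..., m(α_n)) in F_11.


c = [0, 2, 6, 0, 9]

Message polynomial: m(x) = 1 + 4·x + 1·x^2 (mod 11).
For each evaluation point α_i, compute m(α_i) mod 11:
  α_1 = 4: Horner steps 1 → 8 → 0, so m(4) = 0.
  α_2 = 2: Horner steps 1 → 6 → 2, so m(2) = 2.
  α_3 = 1: Horner steps 1 → 5 → 6, so m(1) = 6.
  α_4 = 3: Horner steps 1 → 7 → 0, so m(3) = 0.
  α_5 = 8: Horner steps 1 → 1 → 9, so m(8) = 9.
Codeword c = [0, 2, 6, 0, 9] ∈ F_11^5.


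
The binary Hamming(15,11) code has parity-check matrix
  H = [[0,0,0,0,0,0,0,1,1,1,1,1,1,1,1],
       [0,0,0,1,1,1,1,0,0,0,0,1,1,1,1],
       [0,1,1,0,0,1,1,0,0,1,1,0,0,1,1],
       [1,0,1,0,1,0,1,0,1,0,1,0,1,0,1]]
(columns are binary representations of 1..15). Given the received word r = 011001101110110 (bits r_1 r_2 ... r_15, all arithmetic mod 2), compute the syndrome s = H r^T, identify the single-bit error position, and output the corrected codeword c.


s = (1, 0, 1, 1)^T, error position = 11, corrected codeword c = 011001101100110

Compute s = H r^T mod 2 one row at a time:
  s_1 = 0 + 1 + 1 + 1 + 0 + 1 + 1 + 0 = 5 ≡ 1 (mod 2).
  s_2 = 0 + 0 + 1 + 1 + 0 + 1 + 1 + 0 = 4 ≡ 0 (mod 2).
  s_3 = 1 + 1 + 1 + 1 + 1 + 1 + 1 + 0 = 7 ≡ 1 (mod 2).
  s_4 = 0 + 1 + 0 + 1 + 1 + 1 + 1 + 0 = 5 ≡ 1 (mod 2).
s = (1, 0, 1, 1)^T — this equals column 11 of H (binary 1011), so error is at position 11.
Correct: flip bit 11 of r = 011001101110110 to get c = 011001101100110.


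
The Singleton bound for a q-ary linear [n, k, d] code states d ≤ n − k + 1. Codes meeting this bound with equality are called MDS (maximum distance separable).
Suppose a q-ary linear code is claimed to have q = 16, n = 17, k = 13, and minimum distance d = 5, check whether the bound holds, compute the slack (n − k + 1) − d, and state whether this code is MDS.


Singleton RHS = n − k + 1 = 5, slack = 0, bound satisfied, MDS.

Singleton bound: d ≤ n − k + 1.
Here n = 17, k = 13, so n − k + 1 = 5.
Given d = 5, check d ≤ 5: YES.
Slack = (n − k + 1) − d = 0.
The code is MDS (slack = 0).
Description: the claimed parameters are [17, 13, 5]_16; such a code would be MDS (meets Singleton bound).


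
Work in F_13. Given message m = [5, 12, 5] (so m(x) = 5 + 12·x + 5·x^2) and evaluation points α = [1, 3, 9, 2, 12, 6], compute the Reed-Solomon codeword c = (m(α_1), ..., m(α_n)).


c = [9, 8, 11, 10, 11, 10]

Message polynomial: m(x) = 5 + 12·x + 5·x^2 (mod 13).
For each evaluation point α_i, compute m(α_i) mod 13:
  α_1 = 1: Horner steps 5 → 4 → 9, so m(1) = 9.
  α_2 = 3: Horner steps 5 → 1 → 8, so m(3) = 8.
  α_3 = 9: Horner steps 5 → 5 → 11, so m(9) = 11.
  α_4 = 2: Horner steps 5 → 9 → 10, so m(2) = 10.
  α_5 = 12: Horner steps 5 → 7 → 11, so m(12) = 11.
  α_6 = 6: Horner steps 5 → 3 → 10, so m(6) = 10.
Codeword c = [9, 8, 11, 10, 11, 10] ∈ F_13^6.


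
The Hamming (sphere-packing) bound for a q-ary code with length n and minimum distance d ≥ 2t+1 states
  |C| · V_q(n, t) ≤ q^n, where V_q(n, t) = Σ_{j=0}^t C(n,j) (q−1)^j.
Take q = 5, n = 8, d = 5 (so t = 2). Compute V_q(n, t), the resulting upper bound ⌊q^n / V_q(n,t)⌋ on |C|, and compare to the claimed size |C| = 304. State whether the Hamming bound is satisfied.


V_q(n, t) = 481, q^n = 390625, Hamming bound = 812, |C| = 304 ≤ bound (satisfied).

Step 1: Compute V_q(n, t) = Σ_{j=0}^2 C(n, j) (q−1)^j.
  j = 0: C(8,0)·(4)^0 = 1·1 = 1.
  j = 1: C(8,1)·(4)^1 = 8·4 = 32.
  j = 2: C(8,2)·(4)^2 = 28·16 = 448.
  V_q(n, t) = 1 + 32 + 448 = 481.
Step 2: q^n = 5^8 = 390625.
Step 3: Hamming bound ⌊q^n / V_q(n,t)⌋ = ⌊390625/481⌋ = 812.
Step 4: Compare |C| = 304 to 812: satisfied.
The claimed |C| lies below the Hamming bound.


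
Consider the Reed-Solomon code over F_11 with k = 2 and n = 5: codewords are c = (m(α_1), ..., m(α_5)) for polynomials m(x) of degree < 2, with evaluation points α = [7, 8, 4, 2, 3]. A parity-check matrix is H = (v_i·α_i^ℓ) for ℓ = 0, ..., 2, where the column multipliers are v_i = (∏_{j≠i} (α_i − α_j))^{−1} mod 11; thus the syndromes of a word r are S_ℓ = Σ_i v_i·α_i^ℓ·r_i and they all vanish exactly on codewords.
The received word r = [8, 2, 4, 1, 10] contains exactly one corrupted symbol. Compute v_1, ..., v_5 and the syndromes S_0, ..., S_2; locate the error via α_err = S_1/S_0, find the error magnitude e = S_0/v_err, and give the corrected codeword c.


S = (8, 5, 10), error at position 4, error magnitude e = 7, c = [8, 2, 4, 5, 10].

Step 1: column multipliers v_i = (∏_{j≠i}(α_i − α_j))^{−1} mod 11.
  i = 1 (α = 7): (7−8)(7−4)(7−2)(7−3) = (−1)·3·5·4 = −60 ≡ 6, so v_1 = 6^{−1} = 2 (mod 11).
  i = 2 (α = 8): (8−7)(8−4)(8−2)(8−3) = 1·4·6·5 = 120 ≡ 10, so v_2 = 10^{−1} = 10 (mod 11).
  i = 3 (α = 4): (4−7)(4−8)(4−2)(4−3) = (−3)·(−4)·2·1 = 24 ≡ 2, so v_3 = 2^{−1} = 6 (mod 11).
  i = 4 (α = 2): (2−7)(2−8)(2−4)(2−3) = (−5)·(−6)·(−2)·(−1) = 60 ≡ 5, so v_4 = 5^{−1} = 9 (mod 11).
  i = 5 (α = 3): (3−7)(3−8)(3−4)(3−2) = (−4)·(−5)·(−1)·1 = −20 ≡ 2, so v_5 = 2^{−1} = 6 (mod 11).
  v = [2, 10, 6, 9, 6].
Step 2: syndromes of r = [8, 2, 4, 1, 10] (all sums mod 11).
  S_0 = Σ v_i r_i = 2·8 + 10·2 + 6·4 + 9·1 + 6·10 = 129 ≡ 8.
  S_1 = Σ v_i α_i r_i = 2·7·8 + 10·8·2 + 6·4·4 + 9·2·1 + 6·3·10 = 566 ≡ 5.
  α_i^2 mod 11 = [5, 9, 5, 4, 9].
  S_2 = Σ v_i α_i^2 r_i = 2·5·8 + 10·9·2 + 6·5·4 + 9·4·1 + 6·9·10 = 956 ≡ 10.
  S = (8, 5, 10) ≠ 0, so r is not a codeword (an error is present).
Step 3: locate the error. For a single error e at position i, S_ℓ = v_i·e·α_i^ℓ, so α_err = S_1/S_0.
  S_0^{−1} = 8^{−1} = 7 (mod 11), so α_err = 5·7 = 35 ≡ 2 = α_4. Error position i = 4.
  Consistency check: S_2/S_1 = 10·9 = 90 ≡ 2 = α_err ✓ (single-error assumption holds).
Step 4: error magnitude e = S_0/v_4 = S_0·∏_{j≠4}(α_4 − α_j) = 8·5 = 40 ≡ 7 (mod 11).
Step 5: correct position 4: c_4 = r_4 − e = 1 − 7 ≡ 5 (mod 11). Hence c = [8, 2, 4, 5, 10].
  Check: interpolating c through the α_i gives m(x) = 6 + 5·x (degree < 2) with m(α_i) = c_i for every i, so c is indeed a codeword.


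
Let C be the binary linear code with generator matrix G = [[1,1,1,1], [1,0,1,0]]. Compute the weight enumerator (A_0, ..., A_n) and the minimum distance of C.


Weight distribution: A_0 = 1, A_2 = 2, A_4 = 1. Minimum distance d = 2.

Enumerate all 2^2 = 4 messages m ∈ F_2^2.
For each, compute codeword c = mG in F_2^4, then tally its weight.
  m = 00 → c = 0000, weight = 0.
  m = 10 → c = 1111, weight = 4.
  m = 01 → c = 1010, weight = 2.
  m = 11 → c = 0101, weight = 2.
Tally weights:
  weight 0: 1 codewords.
  weight 2: 2 codewords.
  weight 4: 1 codewords.
Minimum distance d = smallest w > 0 with A_w > 0 = 2.
Sanity: Σ A_w = 4 = 2^2 = 4 ✓.


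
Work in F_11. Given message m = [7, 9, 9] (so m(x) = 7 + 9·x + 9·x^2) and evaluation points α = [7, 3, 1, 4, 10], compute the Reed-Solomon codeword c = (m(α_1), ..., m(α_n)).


c = [5, 5, 3, 0, 7]

Message polynomial: m(x) = 7 + 9·x + 9·x^2 (mod 11).
For each evaluation point α_i, compute m(α_i) mod 11:
  α_1 = 7: Horner steps 9 → 6 → 5, so m(7) = 5.
  α_2 = 3: Horner steps 9 → 3 → 5, so m(3) = 5.
  α_3 = 1: Horner steps 9 → 7 → 3, so m(1) = 3.
  α_4 = 4: Horner steps 9 → 1 → 0, so m(4) = 0.
  α_5 = 10: Horner steps 9 → 0 → 7, so m(10) = 7.
Codeword c = [5, 5, 3, 0, 7] ∈ F_11^5.


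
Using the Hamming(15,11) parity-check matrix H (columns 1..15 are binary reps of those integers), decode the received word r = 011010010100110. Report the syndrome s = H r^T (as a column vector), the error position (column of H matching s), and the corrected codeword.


s = (0, 1, 0, 1)^T, error position = 5, corrected codeword c = 011000010100110

Compute s = H r^T mod 2 one row at a time:
  s_1 = 1 + 0 + 1 + 0 + 0 + 1 + 1 + 0 = 4 ≡ 0 (mod 2).
  s_2 = 0 + 1 + 0 + 0 + 0 + 1 + 1 + 0 = 3 ≡ 1 (mod 2).
  s_3 = 1 + 1 + 0 + 0 + 1 + 0 + 1 + 0 = 4 ≡ 0 (mod 2).
  s_4 = 0 + 1 + 1 + 0 + 0 + 0 + 1 + 0 = 3 ≡ 1 (mod 2).
s = (0, 1, 0, 1)^T — this equals column 5 of H (binary 0101), so error is at position 5.
Correct: flip bit 5 of r = 011010010100110 to get c = 011000010100110.


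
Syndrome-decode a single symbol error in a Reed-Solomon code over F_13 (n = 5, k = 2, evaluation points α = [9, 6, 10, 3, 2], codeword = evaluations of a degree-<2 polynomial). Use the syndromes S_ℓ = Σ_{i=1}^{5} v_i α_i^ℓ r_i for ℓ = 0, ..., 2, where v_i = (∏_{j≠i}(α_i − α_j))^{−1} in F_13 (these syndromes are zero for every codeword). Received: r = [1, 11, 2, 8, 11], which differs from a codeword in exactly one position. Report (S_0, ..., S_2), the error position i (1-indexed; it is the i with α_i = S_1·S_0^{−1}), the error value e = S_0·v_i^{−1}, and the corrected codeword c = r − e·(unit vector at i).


S = (10, 7, 1), error at position 5, error magnitude e = 4, c = [1, 11, 2, 8, 7].

Step 1: column multipliers v_i = (∏_{j≠i}(α_i − α_j))^{−1} mod 13.
  i = 1 (α = 9): (9−6)(9−10)(9−3)(9−2) = 3·(−1)·6·7 = −126 ≡ 4, so v_1 = 4^{−1} = 10 (mod 13).
  i = 2 (α = 6): (6−9)(6−10)(6−3)(6−2) = (−3)·(−4)·3·4 = 144 ≡ 1, so v_2 = 1^{−1} = 1 (mod 13).
  i = 3 (α = 10): (10−9)(10−6)(10−3)(10−2) = 1·4·7·8 = 224 ≡ 3, so v_3 = 3^{−1} = 9 (mod 13).
  i = 4 (α = 3): (3−9)(3−6)(3−10)(3−2) = (−6)·(−3)·(−7)·1 = −126 ≡ 4, so v_4 = 4^{−1} = 10 (mod 13).
  i = 5 (α = 2): (2−9)(2−6)(2−10)(2−3) = (−7)·(−4)·(−8)·(−1) = 224 ≡ 3, so v_5 = 3^{−1} = 9 (mod 13).
  v = [10, 1, 9, 10, 9].
Step 2: syndromes of r = [1, 11, 2, 8, 11] (all sums mod 13).
  S_0 = Σ v_i r_i = 10·1 + 1·11 + 9·2 + 10·8 + 9·11 = 218 ≡ 10.
  S_1 = Σ v_i α_i r_i = 10·9·1 + 1·6·11 + 9·10·2 + 10·3·8 + 9·2·11 = 774 ≡ 7.
  α_i^2 mod 13 = [3, 10, 9, 9, 4].
  S_2 = Σ v_i α_i^2 r_i = 10·3·1 + 1·10·11 + 9·9·2 + 10·9·8 + 9·4·11 = 1418 ≡ 1.
  S = (10, 7, 1) ≠ 0, so r is not a codeword (an error is present).
Step 3: locate the error. For a single error e at position i, S_ℓ = v_i·e·α_i^ℓ, so α_err = S_1/S_0.
  S_0^{−1} = 10^{−1} = 4 (mod 13), so α_err = 7·4 = 28 ≡ 2 = α_5. Error position i = 5.
  Consistency check: S_2/S_1 = 1·2 = 2 ≡ 2 = α_err ✓ (single-error assumption holds).
Step 4: error magnitude e = S_0/v_5 = S_0·∏_{j≠5}(α_5 − α_j) = 10·3 = 30 ≡ 4 (mod 13).
Step 5: correct position 5: c_5 = r_5 − e = 11 − 4 ≡ 7 (mod 13). Hence c = [1, 11, 2, 8, 7].
  Check: interpolating c through the α_i gives m(x) = 5 + 1·x (degree < 2) with m(α_i) = c_i for every i, so c is indeed a codeword.


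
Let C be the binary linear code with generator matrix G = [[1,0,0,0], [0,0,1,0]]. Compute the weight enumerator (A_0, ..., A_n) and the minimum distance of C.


Weight distribution: A_0 = 1, A_1 = 2, A_2 = 1. Minimum distance d = 1.

Enumerate all 2^2 = 4 messages m ∈ F_2^2.
For each, compute codeword c = mG in F_2^4, then tally its weight.
  m = 00 → c = 0000, weight = 0.
  m = 10 → c = 1000, weight = 1.
  m = 01 → c = 0010, weight = 1.
  m = 11 → c = 1010, weight = 2.
Tally weights:
  weight 0: 1 codewords.
  weight 1: 2 codewords.
  weight 2: 1 codewords.
Minimum distance d = smallest w > 0 with A_w > 0 = 1.
Sanity: Σ A_w = 4 = 2^2 = 4 ✓.


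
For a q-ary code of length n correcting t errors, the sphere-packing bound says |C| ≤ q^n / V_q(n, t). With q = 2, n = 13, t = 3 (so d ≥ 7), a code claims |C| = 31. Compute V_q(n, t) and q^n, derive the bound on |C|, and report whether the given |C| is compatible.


V_q(n, t) = 378, q^n = 8192, Hamming bound = 21, |C| = 31 > bound (violated).

Step 1: Compute V_q(n, t) = Σ_{j=0}^3 C(n, j) (q−1)^j.
  j = 0: C(13,0)·(1)^0 = 1·1 = 1.
  j = 1: C(13,1)·(1)^1 = 13·1 = 13.
  j = 2: C(13,2)·(1)^2 = 78·1 = 78.
  j = 3: C(13,3)·(1)^3 = 286·1 = 286.
  V_q(n, t) = 1 + 13 + 78 + 286 = 378.
Step 2: q^n = 2^13 = 8192.
Step 3: Hamming bound ⌊q^n / V_q(n,t)⌋ = ⌊8192/378⌋ = 21.
Step 4: Compare |C| = 31 to 21: violated.
The claimed |C| lies above the Hamming bound, so no 2-ary code of length 13 with d ≥ 7 can have 31 codewords.


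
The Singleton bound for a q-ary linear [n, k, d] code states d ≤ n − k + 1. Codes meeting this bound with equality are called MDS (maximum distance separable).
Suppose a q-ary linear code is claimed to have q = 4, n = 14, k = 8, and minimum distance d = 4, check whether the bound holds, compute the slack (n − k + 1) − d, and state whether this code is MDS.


Singleton RHS = n − k + 1 = 7, slack = 3, bound satisfied, not MDS.

Singleton bound: d ≤ n − k + 1.
Here n = 14, k = 8, so n − k + 1 = 7.
Given d = 4, check d ≤ 7: YES.
Slack = (n − k + 1) − d = 3.
The code is NOT MDS (slack = 3 > 0).
Description: the claimed parameters are [14, 8, 4]_4; such a code would be non-MDS.


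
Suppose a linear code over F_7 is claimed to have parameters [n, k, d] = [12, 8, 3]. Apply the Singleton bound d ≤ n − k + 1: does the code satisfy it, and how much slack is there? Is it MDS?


Singleton RHS = n − k + 1 = 5, slack = 2, bound satisfied, not MDS.

Singleton bound: d ≤ n − k + 1.
Here n = 12, k = 8, so n − k + 1 = 5.
Given d = 3, check d ≤ 5: YES.
Slack = (n − k + 1) − d = 2.
The code is NOT MDS (slack = 2 > 0).
Description: the claimed parameters are [12, 8, 3]_7; such a code would be non-MDS.


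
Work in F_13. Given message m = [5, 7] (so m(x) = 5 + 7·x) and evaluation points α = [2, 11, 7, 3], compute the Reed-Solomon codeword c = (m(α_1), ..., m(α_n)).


c = [6, 4, 2, 0]

Message polynomial: m(x) = 5 + 7·x (mod 13).
For each evaluation point α_i, compute m(α_i) mod 13:
  α_1 = 2: Horner steps 7 → 6, so m(2) = 6.
  α_2 = 11: Horner steps 7 → 4, so m(11) = 4.
  α_3 = 7: Horner steps 7 → 2, so m(7) = 2.
  α_4 = 3: Horner steps 7 → 0, so m(3) = 0.
Codeword c = [6, 4, 2, 0] ∈ F_13^4.


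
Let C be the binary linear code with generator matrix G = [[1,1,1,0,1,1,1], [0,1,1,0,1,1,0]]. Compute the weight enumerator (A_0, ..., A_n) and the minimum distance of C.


Weight distribution: A_0 = 1, A_2 = 1, A_4 = 1, A_6 = 1. Minimum distance d = 2.

Enumerate all 2^2 = 4 messages m ∈ F_2^2.
For each, compute codeword c = mG in F_2^7, then tally its weight.
  m = 00 → c = 0000000, weight = 0.
  m = 10 → c = 1110111, weight = 6.
  m = 01 → c = 0110110, weight = 4.
  m = 11 → c = 1000001, weight = 2.
Tally weights:
  weight 0: 1 codewords.
  weight 2: 1 codewords.
  weight 4: 1 codewords.
  weight 6: 1 codewords.
Minimum distance d = smallest w > 0 with A_w > 0 = 2.
Sanity: Σ A_w = 4 = 2^2 = 4 ✓.


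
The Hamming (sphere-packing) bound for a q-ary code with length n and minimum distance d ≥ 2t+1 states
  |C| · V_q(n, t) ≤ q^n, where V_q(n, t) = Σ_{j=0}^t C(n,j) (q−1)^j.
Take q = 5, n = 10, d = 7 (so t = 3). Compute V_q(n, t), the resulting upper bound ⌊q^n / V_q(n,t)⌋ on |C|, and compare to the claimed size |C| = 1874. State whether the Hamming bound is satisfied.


V_q(n, t) = 8441, q^n = 9765625, Hamming bound = 1156, |C| = 1874 > bound (violated).

Step 1: Compute V_q(n, t) = Σ_{j=0}^3 C(n, j) (q−1)^j.
  j = 0: C(10,0)·(4)^0 = 1·1 = 1.
  j = 1: C(10,1)·(4)^1 = 10·4 = 40.
  j = 2: C(10,2)·(4)^2 = 45·16 = 720.
  j = 3: C(10,3)·(4)^3 = 120·64 = 7680.
  V_q(n, t) = 1 + 40 + 720 + 7680 = 8441.
Step 2: q^n = 5^10 = 9765625.
Step 3: Hamming bound ⌊q^n / V_q(n,t)⌋ = ⌊9765625/8441⌋ = 1156.
Step 4: Compare |C| = 1874 to 1156: violated.
The claimed |C| lies above the Hamming bound, so no 5-ary code of length 10 with d ≥ 7 can have 1874 codewords.


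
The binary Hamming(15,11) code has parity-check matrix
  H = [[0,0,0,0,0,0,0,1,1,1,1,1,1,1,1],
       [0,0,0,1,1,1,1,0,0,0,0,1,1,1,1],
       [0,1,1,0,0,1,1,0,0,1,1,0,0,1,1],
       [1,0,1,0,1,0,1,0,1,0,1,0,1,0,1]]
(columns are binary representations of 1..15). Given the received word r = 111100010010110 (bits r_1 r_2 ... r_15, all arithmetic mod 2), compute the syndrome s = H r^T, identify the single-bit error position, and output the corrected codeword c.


s = (0, 1, 0, 0)^T, error position = 4, corrected codeword c = 111000010010110

Compute s = H r^T mod 2 one row at a time:
  s_1 = 1 + 0 + 0 + 1 + 0 + 1 + 1 + 0 = 4 ≡ 0 (mod 2).
  s_2 = 1 + 0 + 0 + 0 + 0 + 1 + 1 + 0 = 3 ≡ 1 (mod 2).
  s_3 = 1 + 1 + 0 + 0 + 0 + 1 + 1 + 0 = 4 ≡ 0 (mod 2).
  s_4 = 1 + 1 + 0 + 0 + 0 + 1 + 1 + 0 = 4 ≡ 0 (mod 2).
s = (0, 1, 0, 0)^T — this equals column 4 of H (binary 0100), so error is at position 4.
Correct: flip bit 4 of r = 111100010010110 to get c = 111000010010110.


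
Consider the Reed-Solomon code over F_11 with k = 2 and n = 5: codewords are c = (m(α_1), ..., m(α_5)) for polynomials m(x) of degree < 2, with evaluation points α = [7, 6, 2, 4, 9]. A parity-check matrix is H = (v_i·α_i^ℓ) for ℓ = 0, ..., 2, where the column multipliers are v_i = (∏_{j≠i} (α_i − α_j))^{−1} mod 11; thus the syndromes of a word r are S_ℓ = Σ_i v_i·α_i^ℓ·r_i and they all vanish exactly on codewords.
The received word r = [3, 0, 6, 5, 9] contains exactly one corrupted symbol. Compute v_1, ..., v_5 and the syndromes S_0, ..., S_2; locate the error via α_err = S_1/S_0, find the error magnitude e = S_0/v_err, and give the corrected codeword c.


S = (8, 5, 10), error at position 3, error magnitude e = 7, c = [3, 0, 10, 5, 9].

Step 1: column multipliers v_i = (∏_{j≠i}(α_i − α_j))^{−1} mod 11.
  i = 1 (α = 7): (7−6)(7−2)(7−4)(7−9) = 1·5·3·(−2) = −30 ≡ 3, so v_1 = 3^{−1} = 4 (mod 11).
  i = 2 (α = 6): (6−7)(6−2)(6−4)(6−9) = (−1)·4·2·(−3) = 24 ≡ 2, so v_2 = 2^{−1} = 6 (mod 11).
  i = 3 (α = 2): (2−7)(2−6)(2−4)(2−9) = (−5)·(−4)·(−2)·(−7) = 280 ≡ 5, so v_3 = 5^{−1} = 9 (mod 11).
  i = 4 (α = 4): (4−7)(4−6)(4−2)(4−9) = (−3)·(−2)·2·(−5) = −60 ≡ 6, so v_4 = 6^{−1} = 2 (mod 11).
  i = 5 (α = 9): (9−7)(9−6)(9−2)(9−4) = 2·3·7·5 = 210 ≡ 1, so v_5 = 1^{−1} = 1 (mod 11).
  v = [4, 6, 9, 2, 1].
Step 2: syndromes of r = [3, 0, 6, 5, 9] (all sums mod 11).
  S_0 = Σ v_i r_i = 4·3 + 6·0 + 9·6 + 2·5 + 1·9 = 85 ≡ 8.
  S_1 = Σ v_i α_i r_i = 4·7·3 + 6·6·0 + 9·2·6 + 2·4·5 + 1·9·9 = 313 ≡ 5.
  α_i^2 mod 11 = [5, 3, 4, 5, 4].
  S_2 = Σ v_i α_i^2 r_i = 4·5·3 + 6·3·0 + 9·4·6 + 2·5·5 + 1·4·9 = 362 ≡ 10.
  S = (8, 5, 10) ≠ 0, so r is not a codeword (an error is present).
Step 3: locate the error. For a single error e at position i, S_ℓ = v_i·e·α_i^ℓ, so α_err = S_1/S_0.
  S_0^{−1} = 8^{−1} = 7 (mod 11), so α_err = 5·7 = 35 ≡ 2 = α_3. Error position i = 3.
  Consistency check: S_2/S_1 = 10·9 = 90 ≡ 2 = α_err ✓ (single-error assumption holds).
Step 4: error magnitude e = S_0/v_3 = S_0·∏_{j≠3}(α_3 − α_j) = 8·5 = 40 ≡ 7 (mod 11).
Step 5: correct position 3: c_3 = r_3 − e = 6 − 7 ≡ 10 (mod 11). Hence c = [3, 0, 10, 5, 9].
  Check: interpolating c through the α_i gives m(x) = 4 + 3·x (degree < 2) with m(α_i) = c_i for every i, so c is indeed a codeword.


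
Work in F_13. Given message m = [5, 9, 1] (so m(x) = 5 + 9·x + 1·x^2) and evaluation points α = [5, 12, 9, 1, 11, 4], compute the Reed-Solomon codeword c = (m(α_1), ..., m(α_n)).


c = [10, 10, 11, 2, 4, 5]

Message polynomial: m(x) = 5 + 9·x + 1·x^2 (mod 13).
For each evaluation point α_i, compute m(α_i) mod 13:
  α_1 = 5: Horner steps 1 → 1 → 10, so m(5) = 10.
  α_2 = 12: Horner steps 1 → 8 → 10, so m(12) = 10.
  α_3 = 9: Horner steps 1 → 5 → 11, so m(9) = 11.
  α_4 = 1: Horner steps 1 → 10 → 2, so m(1) = 2.
  α_5 = 11: Horner steps 1 → 7 → 4, so m(11) = 4.
  α_6 = 4: Horner steps 1 → 0 → 5, so m(4) = 5.
Codeword c = [10, 10, 11, 2, 4, 5] ∈ F_13^6.


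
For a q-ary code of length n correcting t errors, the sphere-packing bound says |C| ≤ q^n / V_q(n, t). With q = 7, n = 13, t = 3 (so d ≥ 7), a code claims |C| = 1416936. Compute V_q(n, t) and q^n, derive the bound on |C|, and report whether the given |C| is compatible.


V_q(n, t) = 64663, q^n = 96889010407, Hamming bound = 1498368, |C| = 1416936 ≤ bound (satisfied).

Step 1: Compute V_q(n, t) = Σ_{j=0}^3 C(n, j) (q−1)^j.
  j = 0: C(13,0)·(6)^0 = 1·1 = 1.
  j = 1: C(13,1)·(6)^1 = 13·6 = 78.
  j = 2: C(13,2)·(6)^2 = 78·36 = 2808.
  j = 3: C(13,3)·(6)^3 = 286·216 = 61776.
  V_q(n, t) = 1 + 78 + 2808 + 61776 = 64663.
Step 2: q^n = 7^13 = 96889010407.
Step 3: Hamming bound ⌊q^n / V_q(n,t)⌋ = ⌊96889010407/64663⌋ = 1498368.
Step 4: Compare |C| = 1416936 to 1498368: satisfied.
The claimed |C| lies below the Hamming bound.


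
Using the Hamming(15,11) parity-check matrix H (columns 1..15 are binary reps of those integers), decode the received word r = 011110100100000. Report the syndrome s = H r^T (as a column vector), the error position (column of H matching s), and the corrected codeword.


s = (1, 1, 0, 1)^T, error position = 13, corrected codeword c = 011110100100100

Compute s = H r^T mod 2 one row at a time:
  s_1 = 0 + 0 + 1 + 0 + 0 + 0 + 0 + 0 = 1 ≡ 1 (mod 2).
  s_2 = 1 + 1 + 0 + 1 + 0 + 0 + 0 + 0 = 3 ≡ 1 (mod 2).
  s_3 = 1 + 1 + 0 + 1 + 1 + 0 + 0 + 0 = 4 ≡ 0 (mod 2).
  s_4 = 0 + 1 + 1 + 1 + 0 + 0 + 0 + 0 = 3 ≡ 1 (mod 2).
s = (1, 1, 0, 1)^T — this equals column 13 of H (binary 1101), so error is at position 13.
Correct: flip bit 13 of r = 011110100100000 to get c = 011110100100100.


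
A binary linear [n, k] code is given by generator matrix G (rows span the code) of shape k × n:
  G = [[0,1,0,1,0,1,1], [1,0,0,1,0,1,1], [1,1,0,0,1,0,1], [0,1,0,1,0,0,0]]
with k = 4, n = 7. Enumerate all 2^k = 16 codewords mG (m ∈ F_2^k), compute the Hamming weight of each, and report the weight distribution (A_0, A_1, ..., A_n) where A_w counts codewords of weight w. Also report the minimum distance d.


Weight distribution: A_0 = 1, A_2 = 6, A_4 = 9. Minimum distance d = 2.

Enumerate all 2^4 = 16 messages m ∈ F_2^4.
For each, compute codeword c = mG in F_2^7, then tally its weight.
  m = 0000 → c = 0000000, weight = 0.
  m = 1000 → c = 0101011, weight = 4.
  m = 0100 → c = 1001011, weight = 4.
  m = 1100 → c = 1100000, weight = 2.
  m = 0010 → c = 1100101, weight = 4.
  m = 1010 → c = 1001110, weight = 4.
  m = 0110 → c = 0101110, weight = 4.
  m = 1110 → c = 0000101, weight = 2.
  m = 0001 → c = 0101000, weight = 2.
  m = 1001 → c = 0000011, weight = 2.
  m = 0101 → c = 1100011, weight = 4.
  m = 1101 → c = 1001000, weight = 2.
  m = 0011 → c = 1001101, weight = 4.
  m = 1011 → c = 1100110, weight = 4.
  m = 0111 → c = 0000110, weight = 2.
  m = 1111 → c = 0101101, weight = 4.
Tally weights:
  weight 0: 1 codewords.
  weight 2: 6 codewords.
  weight 4: 9 codewords.
Minimum distance d = smallest w > 0 with A_w > 0 = 2.
Sanity: Σ A_w = 16 = 2^4 = 16 ✓.


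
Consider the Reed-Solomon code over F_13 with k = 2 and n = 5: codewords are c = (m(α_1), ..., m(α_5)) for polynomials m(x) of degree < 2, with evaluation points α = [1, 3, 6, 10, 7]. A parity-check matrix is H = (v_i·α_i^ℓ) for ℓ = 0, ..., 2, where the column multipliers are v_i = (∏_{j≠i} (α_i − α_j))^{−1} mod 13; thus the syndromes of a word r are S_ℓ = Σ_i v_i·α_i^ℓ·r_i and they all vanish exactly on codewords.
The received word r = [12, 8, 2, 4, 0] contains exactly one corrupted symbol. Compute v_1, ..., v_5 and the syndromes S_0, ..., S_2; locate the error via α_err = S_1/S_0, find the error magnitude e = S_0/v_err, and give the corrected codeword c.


S = (5, 11, 6), error at position 4, error magnitude e = 10, c = [12, 8, 2, 7, 0].

Step 1: column multipliers v_i = (∏_{j≠i}(α_i − α_j))^{−1} mod 13.
  i = 1 (α = 1): (1−3)(1−6)(1−10)(1−7) = (−2)·(−5)·(−9)·(−6) = 540 ≡ 7, so v_1 = 7^{−1} = 2 (mod 13).
  i = 2 (α = 3): (3−1)(3−6)(3−10)(3−7) = 2·(−3)·(−7)·(−4) = −168 ≡ 1, so v_2 = 1^{−1} = 1 (mod 13).
  i = 3 (α = 6): (6−1)(6−3)(6−10)(6−7) = 5·3·(−4)·(−1) = 60 ≡ 8, so v_3 = 8^{−1} = 5 (mod 13).
  i = 4 (α = 10): (10−1)(10−3)(10−6)(10−7) = 9·7·4·3 = 756 ≡ 2, so v_4 = 2^{−1} = 7 (mod 13).
  i = 5 (α = 7): (7−1)(7−3)(7−6)(7−10) = 6·4·1·(−3) = −72 ≡ 6, so v_5 = 6^{−1} = 11 (mod 13).
  v = [2, 1, 5, 7, 11].
Step 2: syndromes of r = [12, 8, 2, 4, 0] (all sums mod 13).
  S_0 = Σ v_i r_i = 2·12 + 1·8 + 5·2 + 7·4 + 11·0 = 70 ≡ 5.
  S_1 = Σ v_i α_i r_i = 2·1·12 + 1·3·8 + 5·6·2 + 7·10·4 + 11·7·0 = 388 ≡ 11.
  α_i^2 mod 13 = [1, 9, 10, 9, 10].
  S_2 = Σ v_i α_i^2 r_i = 2·1·12 + 1·9·8 + 5·10·2 + 7·9·4 + 11·10·0 = 448 ≡ 6.
  S = (5, 11, 6) ≠ 0, so r is not a codeword (an error is present).
Step 3: locate the error. For a single error e at position i, S_ℓ = v_i·e·α_i^ℓ, so α_err = S_1/S_0.
  S_0^{−1} = 5^{−1} = 8 (mod 13), so α_err = 11·8 = 88 ≡ 10 = α_4. Error position i = 4.
  Consistency check: S_2/S_1 = 6·6 = 36 ≡ 10 = α_err ✓ (single-error assumption holds).
Step 4: error magnitude e = S_0/v_4 = S_0·∏_{j≠4}(α_4 − α_j) = 5·2 = 10 ≡ 10 (mod 13).
Step 5: correct position 4: c_4 = r_4 − e = 4 − 10 ≡ 7 (mod 13). Hence c = [12, 8, 2, 7, 0].
  Check: interpolating c through the α_i gives m(x) = 1 + 11·x (degree < 2) with m(α_i) = c_i for every i, so c is indeed a codeword.


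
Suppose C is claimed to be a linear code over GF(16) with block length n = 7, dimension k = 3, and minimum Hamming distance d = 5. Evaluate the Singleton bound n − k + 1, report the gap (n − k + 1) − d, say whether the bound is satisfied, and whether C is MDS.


Singleton RHS = n − k + 1 = 5, slack = 0, bound satisfied, MDS.

Singleton bound: d ≤ n − k + 1.
Here n = 7, k = 3, so n − k + 1 = 5.
Given d = 5, check d ≤ 5: YES.
Slack = (n − k + 1) − d = 0.
The code is MDS (slack = 0).
Description: the claimed parameters are [7, 3, 5]_16; such a code would be MDS (meets Singleton bound).


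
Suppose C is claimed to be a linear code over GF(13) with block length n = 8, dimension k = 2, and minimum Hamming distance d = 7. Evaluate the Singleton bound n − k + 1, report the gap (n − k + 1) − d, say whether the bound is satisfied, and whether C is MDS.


Singleton RHS = n − k + 1 = 7, slack = 0, bound satisfied, MDS.

Singleton bound: d ≤ n − k + 1.
Here n = 8, k = 2, so n − k + 1 = 7.
Given d = 7, check d ≤ 7: YES.
Slack = (n − k + 1) − d = 0.
The code is MDS (slack = 0).
Description: the claimed parameters are [8, 2, 7]_13; such a code would be MDS (meets Singleton bound).


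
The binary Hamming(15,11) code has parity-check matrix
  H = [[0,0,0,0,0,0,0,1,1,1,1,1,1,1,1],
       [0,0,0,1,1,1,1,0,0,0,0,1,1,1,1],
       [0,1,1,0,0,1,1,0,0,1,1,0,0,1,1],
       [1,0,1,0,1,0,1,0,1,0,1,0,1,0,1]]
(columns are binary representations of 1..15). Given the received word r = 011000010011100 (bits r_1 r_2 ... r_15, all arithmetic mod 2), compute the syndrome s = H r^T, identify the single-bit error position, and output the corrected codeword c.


s = (0, 0, 1, 1)^T, error position = 3, corrected codeword c = 010000010011100

Compute s = H r^T mod 2 one row at a time:
  s_1 = 1 + 0 + 0 + 1 + 1 + 1 + 0 + 0 = 4 ≡ 0 (mod 2).
  s_2 = 0 + 0 + 0 + 0 + 1 + 1 + 0 + 0 = 2 ≡ 0 (mod 2).
  s_3 = 1 + 1 + 0 + 0 + 0 + 1 + 0 + 0 = 3 ≡ 1 (mod 2).
  s_4 = 0 + 1 + 0 + 0 + 0 + 1 + 1 + 0 = 3 ≡ 1 (mod 2).
s = (0, 0, 1, 1)^T — this equals column 3 of H (binary 0011), so error is at position 3.
Correct: flip bit 3 of r = 011000010011100 to get c = 010000010011100.


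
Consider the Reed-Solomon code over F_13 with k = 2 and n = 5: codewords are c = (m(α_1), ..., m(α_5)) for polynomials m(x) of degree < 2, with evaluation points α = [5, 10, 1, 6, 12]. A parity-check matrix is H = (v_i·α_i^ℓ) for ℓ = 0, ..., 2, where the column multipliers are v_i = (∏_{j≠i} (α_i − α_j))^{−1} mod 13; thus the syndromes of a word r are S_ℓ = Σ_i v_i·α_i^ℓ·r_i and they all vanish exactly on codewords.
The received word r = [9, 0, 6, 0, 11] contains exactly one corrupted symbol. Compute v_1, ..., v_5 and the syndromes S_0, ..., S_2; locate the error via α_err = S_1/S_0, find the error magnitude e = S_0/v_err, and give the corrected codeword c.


S = (9, 12, 3), error at position 2, error magnitude e = 10, c = [9, 3, 6, 0, 11].

Step 1: column multipliers v_i = (∏_{j≠i}(α_i − α_j))^{−1} mod 13.
  i = 1 (α = 5): (5−10)(5−1)(5−6)(5−12) = (−5)·4·(−1)·(−7) = −140 ≡ 3, so v_1 = 3^{−1} = 9 (mod 13).
  i = 2 (α = 10): (10−5)(10−1)(10−6)(10−12) = 5·9·4·(−2) = −360 ≡ 4, so v_2 = 4^{−1} = 10 (mod 13).
  i = 3 (α = 1): (1−5)(1−10)(1−6)(1−12) = (−4)·(−9)·(−5)·(−11) = 1980 ≡ 4, so v_3 = 4^{−1} = 10 (mod 13).
  i = 4 (α = 6): (6−5)(6−10)(6−1)(6−12) = 1·(−4)·5·(−6) = 120 ≡ 3, so v_4 = 3^{−1} = 9 (mod 13).
  i = 5 (α = 12): (12−5)(12−10)(12−1)(12−6) = 7·2·11·6 = 924 ≡ 1, so v_5 = 1^{−1} = 1 (mod 13).
  v = [9, 10, 10, 9, 1].
Step 2: syndromes of r = [9, 0, 6, 0, 11] (all sums mod 13).
  S_0 = Σ v_i r_i = 9·9 + 10·0 + 10·6 + 9·0 + 1·11 = 152 ≡ 9.
  S_1 = Σ v_i α_i r_i = 9·5·9 + 10·10·0 + 10·1·6 + 9·6·0 + 1·12·11 = 597 ≡ 12.
  α_i^2 mod 13 = [12, 9, 1, 10, 1].
  S_2 = Σ v_i α_i^2 r_i = 9·12·9 + 10·9·0 + 10·1·6 + 9·10·0 + 1·1·11 = 1043 ≡ 3.
  S = (9, 12, 3) ≠ 0, so r is not a codeword (an error is present).
Step 3: locate the error. For a single error e at position i, S_ℓ = v_i·e·α_i^ℓ, so α_err = S_1/S_0.
  S_0^{−1} = 9^{−1} = 3 (mod 13), so α_err = 12·3 = 36 ≡ 10 = α_2. Error position i = 2.
  Consistency check: S_2/S_1 = 3·12 = 36 ≡ 10 = α_err ✓ (single-error assumption holds).
Step 4: error magnitude e = S_0/v_2 = S_0·∏_{j≠2}(α_2 − α_j) = 9·4 = 36 ≡ 10 (mod 13).
Step 5: correct position 2: c_2 = r_2 − e = 0 − 10 ≡ 3 (mod 13). Hence c = [9, 3, 6, 0, 11].
  Check: interpolating c through the α_i gives m(x) = 2 + 4·x (degree < 2) with m(α_i) = c_i for every i, so c is indeed a codeword.


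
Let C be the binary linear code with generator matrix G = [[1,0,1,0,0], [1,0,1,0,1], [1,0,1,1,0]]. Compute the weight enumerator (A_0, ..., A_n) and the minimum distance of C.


Weight distribution: A_0 = 1, A_1 = 2, A_2 = 2, A_3 = 2, A_4 = 1. Minimum distance d = 1.

Enumerate all 2^3 = 8 messages m ∈ F_2^3.
For each, compute codeword c = mG in F_2^5, then tally its weight.
  m = 000 → c = 00000, weight = 0.
  m = 100 → c = 10100, weight = 2.
  m = 010 → c = 10101, weight = 3.
  m = 110 → c = 00001, weight = 1.
  m = 001 → c = 10110, weight = 3.
  m = 101 → c = 00010, weight = 1.
  m = 011 → c = 00011, weight = 2.
  m = 111 → c = 10111, weight = 4.
Tally weights:
  weight 0: 1 codewords.
  weight 1: 2 codewords.
  weight 2: 2 codewords.
  weight 3: 2 codewords.
  weight 4: 1 codewords.
Minimum distance d = smallest w > 0 with A_w > 0 = 1.
Sanity: Σ A_w = 8 = 2^3 = 8 ✓.


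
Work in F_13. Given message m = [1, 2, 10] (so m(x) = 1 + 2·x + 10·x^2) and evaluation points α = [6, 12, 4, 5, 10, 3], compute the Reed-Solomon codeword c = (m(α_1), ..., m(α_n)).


c = [9, 9, 0, 1, 7, 6]

Message polynomial: m(x) = 1 + 2·x + 10·x^2 (mod 13).
For each evaluation point α_i, compute m(α_i) mod 13:
  α_1 = 6: Horner steps 10 → 10 → 9, so m(6) = 9.
  α_2 = 12: Horner steps 10 → 5 → 9, so m(12) = 9.
  α_3 = 4: Horner steps 10 → 3 → 0, so m(4) = 0.
  α_4 = 5: Horner steps 10 → 0 → 1, so m(5) = 1.
  α_5 = 10: Horner steps 10 → 11 → 7, so m(10) = 7.
  α_6 = 3: Horner steps 10 → 6 → 6, so m(3) = 6.
Codeword c = [9, 9, 0, 1, 7, 6] ∈ F_13^6.


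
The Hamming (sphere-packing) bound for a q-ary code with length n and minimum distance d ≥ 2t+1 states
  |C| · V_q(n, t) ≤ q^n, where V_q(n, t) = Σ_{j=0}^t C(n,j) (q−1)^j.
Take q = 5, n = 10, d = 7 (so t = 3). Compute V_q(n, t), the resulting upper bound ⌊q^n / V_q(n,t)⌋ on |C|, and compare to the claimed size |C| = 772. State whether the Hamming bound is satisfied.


V_q(n, t) = 8441, q^n = 9765625, Hamming bound = 1156, |C| = 772 ≤ bound (satisfied).

Step 1: Compute V_q(n, t) = Σ_{j=0}^3 C(n, j) (q−1)^j.
  j = 0: C(10,0)·(4)^0 = 1·1 = 1.
  j = 1: C(10,1)·(4)^1 = 10·4 = 40.
  j = 2: C(10,2)·(4)^2 = 45·16 = 720.
  j = 3: C(10,3)·(4)^3 = 120·64 = 7680.
  V_q(n, t) = 1 + 40 + 720 + 7680 = 8441.
Step 2: q^n = 5^10 = 9765625.
Step 3: Hamming bound ⌊q^n / V_q(n,t)⌋ = ⌊9765625/8441⌋ = 1156.
Step 4: Compare |C| = 772 to 1156: satisfied.
The claimed |C| lies below the Hamming bound.


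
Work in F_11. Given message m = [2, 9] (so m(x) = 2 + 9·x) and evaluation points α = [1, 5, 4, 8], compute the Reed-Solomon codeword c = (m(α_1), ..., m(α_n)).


c = [0, 3, 5, 8]

Message polynomial: m(x) = 2 + 9·x (mod 11).
For each evaluation point α_i, compute m(α_i) mod 11:
  α_1 = 1: Horner steps 9 → 0, so m(1) = 0.
  α_2 = 5: Horner steps 9 → 3, so m(5) = 3.
  α_3 = 4: Horner steps 9 → 5, so m(4) = 5.
  α_4 = 8: Horner steps 9 → 8, so m(8) = 8.
Codeword c = [0, 3, 5, 8] ∈ F_11^4.


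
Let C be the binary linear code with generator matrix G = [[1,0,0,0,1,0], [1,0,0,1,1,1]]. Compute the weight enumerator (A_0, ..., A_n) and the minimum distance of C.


Weight distribution: A_0 = 1, A_2 = 2, A_4 = 1. Minimum distance d = 2.

Enumerate all 2^2 = 4 messages m ∈ F_2^2.
For each, compute codeword c = mG in F_2^6, then tally its weight.
  m = 00 → c = 000000, weight = 0.
  m = 10 → c = 100010, weight = 2.
  m = 01 → c = 100111, weight = 4.
  m = 11 → c = 000101, weight = 2.
Tally weights:
  weight 0: 1 codewords.
  weight 2: 2 codewords.
  weight 4: 1 codewords.
Minimum distance d = smallest w > 0 with A_w > 0 = 2.
Sanity: Σ A_w = 4 = 2^2 = 4 ✓.


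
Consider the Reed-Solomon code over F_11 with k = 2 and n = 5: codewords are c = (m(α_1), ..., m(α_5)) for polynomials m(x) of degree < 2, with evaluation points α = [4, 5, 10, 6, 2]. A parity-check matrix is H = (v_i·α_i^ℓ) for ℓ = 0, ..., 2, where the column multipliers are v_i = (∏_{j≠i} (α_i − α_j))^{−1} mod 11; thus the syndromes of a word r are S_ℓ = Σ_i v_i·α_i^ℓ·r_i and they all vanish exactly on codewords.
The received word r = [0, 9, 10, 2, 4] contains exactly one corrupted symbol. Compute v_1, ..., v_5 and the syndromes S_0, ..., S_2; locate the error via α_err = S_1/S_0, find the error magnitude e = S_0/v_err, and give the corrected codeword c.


S = (6, 3, 7), error at position 4, error magnitude e = 6, c = [0, 9, 10, 7, 4].

Step 1: column multipliers v_i = (∏_{j≠i}(α_i − α_j))^{−1} mod 11.
  i = 1 (α = 4): (4−5)(4−10)(4−6)(4−2) = (−1)·(−6)·(−2)·2 = −24 ≡ 9, so v_1 = 9^{−1} = 5 (mod 11).
  i = 2 (α = 5): (5−4)(5−10)(5−6)(5−2) = 1·(−5)·(−1)·3 = 15 ≡ 4, so v_2 = 4^{−1} = 3 (mod 11).
  i = 3 (α = 10): (10−4)(10−5)(10−6)(10−2) = 6·5·4·8 = 960 ≡ 3, so v_3 = 3^{−1} = 4 (mod 11).
  i = 4 (α = 6): (6−4)(6−5)(6−10)(6−2) = 2·1·(−4)·4 = −32 ≡ 1, so v_4 = 1^{−1} = 1 (mod 11).
  i = 5 (α = 2): (2−4)(2−5)(2−10)(2−6) = (−2)·(−3)·(−8)·(−4) = 192 ≡ 5, so v_5 = 5^{−1} = 9 (mod 11).
  v = [5, 3, 4, 1, 9].
Step 2: syndromes of r = [0, 9, 10, 2, 4] (all sums mod 11).
  S_0 = Σ v_i r_i = 5·0 + 3·9 + 4·10 + 1·2 + 9·4 = 105 ≡ 6.
  S_1 = Σ v_i α_i r_i = 5·4·0 + 3·5·9 + 4·10·10 + 1·6·2 + 9·2·4 = 619 ≡ 3.
  α_i^2 mod 11 = [5, 3, 1, 3, 4].
  S_2 = Σ v_i α_i^2 r_i = 5·5·0 + 3·3·9 + 4·1·10 + 1·3·2 + 9·4·4 = 271 ≡ 7.
  S = (6, 3, 7) ≠ 0, so r is not a codeword (an error is present).
Step 3: locate the error. For a single error e at position i, S_ℓ = v_i·e·α_i^ℓ, so α_err = S_1/S_0.
  S_0^{−1} = 6^{−1} = 2 (mod 11), so α_err = 3·2 = 6 ≡ 6 = α_4. Error position i = 4.
  Consistency check: S_2/S_1 = 7·4 = 28 ≡ 6 = α_err ✓ (single-error assumption holds).
Step 4: error magnitude e = S_0/v_4 = S_0·∏_{j≠4}(α_4 − α_j) = 6·1 = 6 ≡ 6 (mod 11).
Step 5: correct position 4: c_4 = r_4 − e = 2 − 6 ≡ 7 (mod 11). Hence c = [0, 9, 10, 7, 4].
  Check: interpolating c through the α_i gives m(x) = 8 + 9·x (degree < 2) with m(α_i) = c_i for every i, so c is indeed a codeword.
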